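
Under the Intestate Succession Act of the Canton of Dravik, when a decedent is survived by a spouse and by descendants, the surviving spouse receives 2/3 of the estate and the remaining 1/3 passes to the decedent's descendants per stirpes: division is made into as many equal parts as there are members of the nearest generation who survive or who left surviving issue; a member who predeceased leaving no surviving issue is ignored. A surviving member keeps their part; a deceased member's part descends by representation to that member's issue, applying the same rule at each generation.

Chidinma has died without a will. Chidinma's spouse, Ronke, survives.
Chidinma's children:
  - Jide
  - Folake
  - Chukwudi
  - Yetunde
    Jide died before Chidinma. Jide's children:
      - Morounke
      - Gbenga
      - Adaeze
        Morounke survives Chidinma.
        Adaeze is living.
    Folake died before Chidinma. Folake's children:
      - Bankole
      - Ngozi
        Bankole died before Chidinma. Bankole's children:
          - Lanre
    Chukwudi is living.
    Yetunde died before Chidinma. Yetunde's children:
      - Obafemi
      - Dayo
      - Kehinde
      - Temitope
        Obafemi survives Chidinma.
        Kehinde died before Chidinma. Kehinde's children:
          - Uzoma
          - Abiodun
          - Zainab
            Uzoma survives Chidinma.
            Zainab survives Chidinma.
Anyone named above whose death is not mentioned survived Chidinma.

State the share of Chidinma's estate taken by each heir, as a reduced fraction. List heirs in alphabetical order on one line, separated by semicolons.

Ronke, as surviving spouse, takes 2/3.
The remaining 1/3 passes to Chidinma's descendants per stirpes.
The 1/3 is divided into 4 equal shares of 1/12 among Jide, Folake, Chukwudi, Yetunde.
Jide predeceased; the 1/12 allotted to Jide's branch passes to Jide's issue by representation.
The 1/12 is divided into 3 equal shares of 1/36 among Morounke, Gbenga, Adaeze.
Morounke is living and takes 1/36.
Gbenga is living and takes 1/36.
Adaeze is living and takes 1/36.
Folake predeceased; the 1/12 allotted to Folake's branch passes to Folake's issue by representation.
The 1/12 is divided into 2 equal shares of 1/24 among Bankole, Ngozi.
Bankole predeceased; the 1/24 allotted to Bankole's branch passes to Bankole's issue by representation.
Lanre is the sole taker at this level and receives the full 1/24.
Ngozi is living and takes 1/24.
Chukwudi is living and takes 1/12.
Yetunde predeceased; the 1/12 allotted to Yetunde's branch passes to Yetunde's issue by representation.
The 1/12 is divided into 4 equal shares of 1/48 among Obafemi, Dayo, Kehinde, Temitope.
Obafemi is living and takes 1/48.
Dayo is living and takes 1/48.
Kehinde predeceased; the 1/48 allotted to Kehinde's branch passes to Kehinde's issue by representation.
The 1/48 is divided into 3 equal shares of 1/144 among Uzoma, Abiodun, Zainab.
Uzoma is living and takes 1/144.
Abiodun is living and takes 1/144.
Zainab is living and takes 1/144.
Temitope is living and takes 1/48.

Abiodun 1/144; Adaeze 1/36; Chukwudi 1/12; Dayo 1/48; Gbenga 1/36; Lanre 1/24; Morounke 1/36; Ngozi 1/24; Obafemi 1/48; Ronke 2/3; Temitope 1/48; Uzoma 1/144; Zainab 1/144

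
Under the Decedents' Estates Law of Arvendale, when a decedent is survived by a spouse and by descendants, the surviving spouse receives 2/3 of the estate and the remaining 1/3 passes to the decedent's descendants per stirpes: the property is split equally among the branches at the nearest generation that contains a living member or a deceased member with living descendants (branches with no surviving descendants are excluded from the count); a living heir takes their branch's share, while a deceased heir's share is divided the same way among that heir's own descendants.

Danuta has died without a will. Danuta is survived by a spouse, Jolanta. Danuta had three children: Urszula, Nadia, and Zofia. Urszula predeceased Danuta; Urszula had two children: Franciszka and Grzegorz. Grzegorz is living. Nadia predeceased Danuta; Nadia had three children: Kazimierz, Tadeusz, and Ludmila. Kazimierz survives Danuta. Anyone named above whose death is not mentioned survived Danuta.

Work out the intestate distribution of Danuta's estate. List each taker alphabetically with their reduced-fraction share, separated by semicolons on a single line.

Jolanta, as surviving spouse, takes 2/3.
The remaining 1/3 passes to Danuta's descendants per stirpes.
The 1/3 is divided into 3 equal shares of 1/9 among Urszula, Nadia, Zofia.
Urszula predeceased; the 1/9 allotted to Urszula's branch passes to Urszula's issue by representation.
The 1/9 is divided into 2 equal shares of 1/18 among Franciszka, Grzegorz.
Franciszka is living and takes 1/18.
Grzegorz is living and takes 1/18.
Nadia predeceased; the 1/9 allotted to Nadia's branch passes to Nadia's issue by representation.
The 1/9 is divided into 3 equal shares of 1/27 among Kazimierz, Tadeusz, Ludmila.
Kazimierz is living and takes 1/27.
Tadeusz is living and takes 1/27.
Ludmila is living and takes 1/27.
Zofia is living and takes 1/9.

Franciszka 1/18; Grzegorz 1/18; Jolanta 2/3; Kazimierz 1/27; Ludmila 1/27; Tadeusz 1/27; Zofia 1/9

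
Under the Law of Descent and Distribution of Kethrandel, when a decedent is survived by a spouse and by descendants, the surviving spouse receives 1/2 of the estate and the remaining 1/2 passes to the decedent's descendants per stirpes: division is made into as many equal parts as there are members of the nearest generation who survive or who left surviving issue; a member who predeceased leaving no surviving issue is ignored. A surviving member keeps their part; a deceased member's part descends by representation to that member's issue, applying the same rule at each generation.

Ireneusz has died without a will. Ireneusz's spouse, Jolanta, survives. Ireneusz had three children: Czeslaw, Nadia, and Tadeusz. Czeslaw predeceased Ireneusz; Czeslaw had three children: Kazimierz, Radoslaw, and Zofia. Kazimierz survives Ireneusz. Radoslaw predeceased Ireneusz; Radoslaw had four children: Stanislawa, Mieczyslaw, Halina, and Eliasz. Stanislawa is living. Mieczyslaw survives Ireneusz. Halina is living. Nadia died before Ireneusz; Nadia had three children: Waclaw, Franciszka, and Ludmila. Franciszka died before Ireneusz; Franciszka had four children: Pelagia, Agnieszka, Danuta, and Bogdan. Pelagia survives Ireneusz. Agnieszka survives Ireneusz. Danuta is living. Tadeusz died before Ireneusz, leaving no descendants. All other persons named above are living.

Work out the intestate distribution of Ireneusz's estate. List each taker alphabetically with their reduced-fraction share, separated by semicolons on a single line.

Jolanta, as surviving spouse, takes 1/2.
The remaining 1/2 passes to Ireneusz's descendants per stirpes.
Tadeusz left no surviving issue, so that branch lapses and is disregarded.
The 1/2 is divided into 2 equal shares of 1/4 among Czeslaw, Nadia.
Czeslaw predeceased; the 1/4 allotted to Czeslaw's branch passes to Czeslaw's issue by representation.
The 1/4 is divided into 3 equal shares of 1/12 among Kazimierz, Radoslaw, Zofia.
Kazimierz is living and takes 1/12.
Radoslaw predeceased; the 1/12 allotted to Radoslaw's branch passes to Radoslaw's issue by representation.
The 1/12 is divided into 4 equal shares of 1/48 among Stanislawa, Mieczyslaw, Halina, Eliasz.
Stanislawa is living and takes 1/48.
Mieczyslaw is living and takes 1/48.
Halina is living and takes 1/48.
Eliasz is living and takes 1/48.
Zofia is living and takes 1/12.
Nadia predeceased; the 1/4 allotted to Nadia's branch passes to Nadia's issue by representation.
The 1/4 is divided into 3 equal shares of 1/12 among Waclaw, Franciszka, Ludmila.
Waclaw is living and takes 1/12.
Franciszka predeceased; the 1/12 allotted to Franciszka's branch passes to Franciszka's issue by representation.
The 1/12 is divided into 4 equal shares of 1/48 among Pelagia, Agnieszka, Danuta, Bogdan.
Pelagia is living and takes 1/48.
Agnieszka is living and takes 1/48.
Danuta is living and takes 1/48.
Bogdan is living and takes 1/48.
Ludmila is living and takes 1/12.

Agnieszka 1/48; Bogdan 1/48; Danuta 1/48; Eliasz 1/48; Halina 1/48; Jolanta 1/2; Kazimierz 1/12; Ludmila 1/12; Mieczyslaw 1/48; Pelagia 1/48; Stanislawa 1/48; Waclaw 1/12; Zofia 1/12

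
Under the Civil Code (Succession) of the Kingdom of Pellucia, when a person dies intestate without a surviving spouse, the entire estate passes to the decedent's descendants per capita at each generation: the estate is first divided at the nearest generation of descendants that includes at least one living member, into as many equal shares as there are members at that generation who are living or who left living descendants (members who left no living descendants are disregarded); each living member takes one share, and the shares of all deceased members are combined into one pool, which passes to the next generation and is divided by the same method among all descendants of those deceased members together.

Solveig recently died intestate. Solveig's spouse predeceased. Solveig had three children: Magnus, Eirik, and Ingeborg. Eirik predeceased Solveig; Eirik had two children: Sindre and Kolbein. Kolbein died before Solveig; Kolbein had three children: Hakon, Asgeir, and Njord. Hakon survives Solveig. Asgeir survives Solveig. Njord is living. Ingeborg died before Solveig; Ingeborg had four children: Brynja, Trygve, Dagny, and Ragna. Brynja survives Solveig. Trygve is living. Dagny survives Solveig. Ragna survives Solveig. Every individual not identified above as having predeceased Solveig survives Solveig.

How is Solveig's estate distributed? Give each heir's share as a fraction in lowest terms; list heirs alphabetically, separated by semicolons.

There is no surviving spouse, so the entire estate passes to Solveig's descendants per capita at each generation.
At generation 1 (Magnus, Eirik, Ingeborg) there are 3 shares of (1)/3 = 1/3 each.
Living: Magnus — each takes 1/3.
Deceased: Eirik and Ingeborg. Their combined 2/3 is pooled and carried to generation 2.
At generation 2 (Sindre, Kolbein, Brynja, Trygve, Dagny, Ragna) there are 6 shares of (2/3)/6 = 1/9 each.
Living: Sindre, Brynja, Trygve, Dagny, and Ragna — each takes 1/9.
Deceased: Kolbein. That 1/9 share is carried to generation 3.
At generation 3 (Hakon, Asgeir, Njord) there are 3 shares of (1/9)/3 = 1/27 each.
Living: Hakon, Asgeir, and Njord — each takes 1/27.

Asgeir 1/27; Brynja 1/9; Dagny 1/9; Hakon 1/27; Magnus 1/3; Njord 1/27; Ragna 1/9; Sindre 1/9; Trygve 1/9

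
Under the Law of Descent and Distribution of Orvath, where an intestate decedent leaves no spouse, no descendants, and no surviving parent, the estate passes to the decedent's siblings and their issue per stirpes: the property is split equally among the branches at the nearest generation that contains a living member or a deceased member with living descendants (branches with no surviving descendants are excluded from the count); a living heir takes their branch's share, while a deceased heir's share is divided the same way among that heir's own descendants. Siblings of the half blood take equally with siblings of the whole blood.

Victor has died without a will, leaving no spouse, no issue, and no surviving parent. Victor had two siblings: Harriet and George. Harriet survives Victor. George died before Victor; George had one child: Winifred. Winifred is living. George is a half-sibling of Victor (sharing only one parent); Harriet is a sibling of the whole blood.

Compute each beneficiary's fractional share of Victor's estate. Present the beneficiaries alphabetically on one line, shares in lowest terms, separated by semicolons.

No spouse, descendants, or parent survives, so the estate passes to Victor's siblings per stirpes.
Half-blood and whole-blood siblings take equally under the stated rule.
The estate is divided into 2 equal shares of 1/2 among Harriet, George.
Harriet is living and takes 1/2.
George predeceased; the 1/2 allotted to George's branch passes to George's issue by representation.
Winifred is the sole taker at this level and receives the full 1/2.

Harriet 1/2; Winifred 1/2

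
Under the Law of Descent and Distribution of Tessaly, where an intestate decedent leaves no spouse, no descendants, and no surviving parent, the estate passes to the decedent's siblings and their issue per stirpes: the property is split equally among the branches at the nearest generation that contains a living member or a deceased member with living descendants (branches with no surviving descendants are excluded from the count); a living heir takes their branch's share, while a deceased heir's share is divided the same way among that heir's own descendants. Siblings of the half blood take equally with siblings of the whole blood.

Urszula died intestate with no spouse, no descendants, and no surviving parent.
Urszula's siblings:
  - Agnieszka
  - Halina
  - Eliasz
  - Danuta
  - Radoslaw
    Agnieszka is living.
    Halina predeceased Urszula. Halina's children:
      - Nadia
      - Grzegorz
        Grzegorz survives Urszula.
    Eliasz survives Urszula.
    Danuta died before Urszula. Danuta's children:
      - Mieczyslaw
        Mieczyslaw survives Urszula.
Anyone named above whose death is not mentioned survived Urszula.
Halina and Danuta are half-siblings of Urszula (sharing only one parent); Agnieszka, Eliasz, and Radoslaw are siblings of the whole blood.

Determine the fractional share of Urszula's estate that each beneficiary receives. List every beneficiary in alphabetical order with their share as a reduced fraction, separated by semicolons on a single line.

No spouse, descendants, or parent survives, so the estate passes to Urszula's siblings per stirpes.
Half-blood and whole-blood siblings take equally under the stated rule.
The estate is divided into 5 equal shares of 1/5 among Agnieszka, Halina, Eliasz, Danuta, Radoslaw.
Agnieszka is living and takes 1/5.
Halina predeceased; the 1/5 allotted to Halina's branch passes to Halina's issue by representation.
The 1/5 is divided into 2 equal shares of 1/10 among Nadia, Grzegorz.
Nadia is living and takes 1/10.
Grzegorz is living and takes 1/10.
Eliasz is living and takes 1/5.
Danuta predeceased; the 1/5 allotted to Danuta's branch passes to Danuta's issue by representation.
Mieczyslaw is the sole taker at this level and receives the full 1/5.
Radoslaw is living and takes 1/5.

Agnieszka 1/5; Eliasz 1/5; Grzegorz 1/10; Mieczyslaw 1/5; Nadia 1/10; Radoslaw 1/5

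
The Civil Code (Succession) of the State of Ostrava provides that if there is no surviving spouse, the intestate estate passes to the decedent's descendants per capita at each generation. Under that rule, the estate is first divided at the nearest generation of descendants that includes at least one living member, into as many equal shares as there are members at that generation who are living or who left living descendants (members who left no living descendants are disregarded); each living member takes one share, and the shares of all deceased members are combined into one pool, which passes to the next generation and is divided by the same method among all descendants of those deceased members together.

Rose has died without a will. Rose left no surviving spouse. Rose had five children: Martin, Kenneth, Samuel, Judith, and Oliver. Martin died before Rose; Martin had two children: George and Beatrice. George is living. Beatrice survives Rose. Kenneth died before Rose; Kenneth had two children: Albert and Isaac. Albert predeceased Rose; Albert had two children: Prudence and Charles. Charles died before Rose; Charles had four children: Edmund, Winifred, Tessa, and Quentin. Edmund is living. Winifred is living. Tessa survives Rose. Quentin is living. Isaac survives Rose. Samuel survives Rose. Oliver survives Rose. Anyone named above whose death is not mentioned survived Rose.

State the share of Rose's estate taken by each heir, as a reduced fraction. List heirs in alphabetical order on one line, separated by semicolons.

There is no surviving spouse, so the entire estate passes to Rose's descendants per capita at each generation.
At generation 1 (Martin, Kenneth, Samuel, Judith, Oliver) there are 5 shares of (1)/5 = 1/5 each.
Living: Samuel, Judith, and Oliver — each takes 1/5.
Deceased: Martin and Kenneth. Their combined 2/5 is pooled and carried to generation 2.
At generation 2 (George, Beatrice, Albert, Isaac) there are 4 shares of (2/5)/4 = 1/10 each.
Living: George, Beatrice, and Isaac — each takes 1/10.
Deceased: Albert. That 1/10 share is carried to generation 3.
At generation 3 (Prudence, Charles) there are 2 shares of (1/10)/2 = 1/20 each.
Living: Prudence — each takes 1/20.
Deceased: Charles. That 1/20 share is carried to generation 4.
At generation 4 (Edmund, Winifred, Tessa, Quentin) there are 4 shares of (1/20)/4 = 1/80 each.
Living: Edmund, Winifred, Tessa, and Quentin — each takes 1/80.

Beatrice 1/10; Edmund 1/80; George 1/10; Isaac 1/10; Judith 1/5; Oliver 1/5; Prudence 1/20; Quentin 1/80; Samuel 1/5; Tessa 1/80; Winifred 1/80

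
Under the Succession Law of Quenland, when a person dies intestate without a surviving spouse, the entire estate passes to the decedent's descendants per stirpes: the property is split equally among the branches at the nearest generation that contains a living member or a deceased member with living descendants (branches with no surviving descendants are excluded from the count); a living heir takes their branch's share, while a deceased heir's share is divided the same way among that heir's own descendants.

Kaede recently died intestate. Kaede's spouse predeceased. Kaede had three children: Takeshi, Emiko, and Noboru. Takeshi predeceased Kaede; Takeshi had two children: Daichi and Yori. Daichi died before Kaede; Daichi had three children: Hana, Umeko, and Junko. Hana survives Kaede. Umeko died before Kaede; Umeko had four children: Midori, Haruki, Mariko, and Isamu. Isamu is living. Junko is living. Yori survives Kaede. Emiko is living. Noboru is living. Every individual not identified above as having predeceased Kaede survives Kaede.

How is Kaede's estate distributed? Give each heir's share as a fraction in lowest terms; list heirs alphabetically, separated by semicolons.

There is no surviving spouse, so the entire estate passes to Kaede's descendants per stirpes.
The estate is divided into 3 equal shares of 1/3 among Takeshi, Emiko, Noboru.
Takeshi predeceased; the 1/3 allotted to Takeshi's branch passes to Takeshi's issue by representation.
The 1/3 is divided into 2 equal shares of 1/6 among Daichi, Yori.
Daichi predeceased; the 1/6 allotted to Daichi's branch passes to Daichi's issue by representation.
The 1/6 is divided into 3 equal shares of 1/18 among Hana, Umeko, Junko.
Hana is living and takes 1/18.
Umeko predeceased; the 1/18 allotted to Umeko's branch passes to Umeko's issue by representation.
The 1/18 is divided into 4 equal shares of 1/72 among Midori, Haruki, Mariko, Isamu.
Midori is living and takes 1/72.
Haruki is living and takes 1/72.
Mariko is living and takes 1/72.
Isamu is living and takes 1/72.
Junko is living and takes 1/18.
Yori is living and takes 1/6.
Emiko is living and takes 1/3.
Noboru is living and takes 1/3.

Emiko 1/3; Hana 1/18; Haruki 1/72; Isamu 1/72; Junko 1/18; Mariko 1/72; Midori 1/72; Noboru 1/3; Yori 1/6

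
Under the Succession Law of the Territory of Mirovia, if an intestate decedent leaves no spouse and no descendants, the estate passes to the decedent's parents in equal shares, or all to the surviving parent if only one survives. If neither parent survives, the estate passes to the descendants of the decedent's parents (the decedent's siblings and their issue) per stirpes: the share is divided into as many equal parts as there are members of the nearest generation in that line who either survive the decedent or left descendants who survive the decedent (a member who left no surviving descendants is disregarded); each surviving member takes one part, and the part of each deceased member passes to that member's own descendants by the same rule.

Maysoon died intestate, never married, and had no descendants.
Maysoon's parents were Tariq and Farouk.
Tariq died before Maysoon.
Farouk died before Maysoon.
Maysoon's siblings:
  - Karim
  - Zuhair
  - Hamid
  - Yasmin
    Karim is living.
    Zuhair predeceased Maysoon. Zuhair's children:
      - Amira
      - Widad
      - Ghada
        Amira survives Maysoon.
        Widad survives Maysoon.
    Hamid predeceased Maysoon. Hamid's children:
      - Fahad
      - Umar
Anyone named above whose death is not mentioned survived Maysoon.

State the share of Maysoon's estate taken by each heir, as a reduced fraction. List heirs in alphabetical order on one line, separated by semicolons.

Amira 1/12; Fahad 1/8; Ghada 1/12; Karim 1/4; Umar 1/8; Widad 1/12; Yasmin 1/4

Neither parent survives and there are no descendants, so the estate passes to Maysoon's siblings and their issue per stirpes.
The estate is divided into 4 equal shares of 1/4 among Karim, Zuhair, Hamid, Yasmin.
Karim is living and takes 1/4.
Zuhair predeceased; the 1/4 allotted to Zuhair's branch passes to Zuhair's issue by representation.
The 1/4 is divided into 3 equal shares of 1/12 among Amira, Widad, Ghada.
Amira is living and takes 1/12.
Widad is living and takes 1/12.
Ghada is living and takes 1/12.
Hamid predeceased; the 1/4 allotted to Hamid's branch passes to Hamid's issue by representation.
The 1/4 is divided into 2 equal shares of 1/8 among Fahad, Umar.
Fahad is living and takes 1/8.
Umar is living and takes 1/8.
Yasmin is living and takes 1/4.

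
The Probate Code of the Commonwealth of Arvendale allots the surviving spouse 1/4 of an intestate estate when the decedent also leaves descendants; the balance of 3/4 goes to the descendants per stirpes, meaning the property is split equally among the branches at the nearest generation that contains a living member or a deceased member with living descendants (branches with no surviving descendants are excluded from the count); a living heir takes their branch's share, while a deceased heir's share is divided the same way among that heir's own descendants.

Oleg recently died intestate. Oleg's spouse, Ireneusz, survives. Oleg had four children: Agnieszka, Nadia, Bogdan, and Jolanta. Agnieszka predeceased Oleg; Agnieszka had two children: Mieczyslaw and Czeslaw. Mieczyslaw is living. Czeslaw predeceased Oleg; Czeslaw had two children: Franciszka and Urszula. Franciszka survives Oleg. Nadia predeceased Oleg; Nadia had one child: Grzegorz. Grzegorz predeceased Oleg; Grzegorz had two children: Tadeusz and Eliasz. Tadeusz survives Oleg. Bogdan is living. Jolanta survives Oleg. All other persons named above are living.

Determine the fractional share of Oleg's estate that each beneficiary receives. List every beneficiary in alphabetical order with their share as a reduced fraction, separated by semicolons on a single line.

Ireneusz, as surviving spouse, takes 1/4.
The remaining 3/4 passes to Oleg's descendants per stirpes.
The 3/4 is divided into 4 equal shares of 3/16 among Agnieszka, Nadia, Bogdan, Jolanta.
Agnieszka predeceased; the 3/16 allotted to Agnieszka's branch passes to Agnieszka's issue by representation.
The 3/16 is divided into 2 equal shares of 3/32 among Mieczyslaw, Czeslaw.
Mieczyslaw is living and takes 3/32.
Czeslaw predeceased; the 3/32 allotted to Czeslaw's branch passes to Czeslaw's issue by representation.
The 3/32 is divided into 2 equal shares of 3/64 among Franciszka, Urszula.
Franciszka is living and takes 3/64.
Urszula is living and takes 3/64.
Nadia predeceased; the 3/16 allotted to Nadia's branch passes to Nadia's issue by representation.
Grzegorz's line is the sole branch at this level, so the full 3/16 passes to Grzegorz's issue by representation.
The 3/16 is divided into 2 equal shares of 3/32 among Tadeusz, Eliasz.
Tadeusz is living and takes 3/32.
Eliasz is living and takes 3/32.
Bogdan is living and takes 3/16.
Jolanta is living and takes 3/16.

Bogdan 3/16; Eliasz 3/32; Franciszka 3/64; Ireneusz 1/4; Jolanta 3/16; Mieczyslaw 3/32; Tadeusz 3/32; Urszula 3/64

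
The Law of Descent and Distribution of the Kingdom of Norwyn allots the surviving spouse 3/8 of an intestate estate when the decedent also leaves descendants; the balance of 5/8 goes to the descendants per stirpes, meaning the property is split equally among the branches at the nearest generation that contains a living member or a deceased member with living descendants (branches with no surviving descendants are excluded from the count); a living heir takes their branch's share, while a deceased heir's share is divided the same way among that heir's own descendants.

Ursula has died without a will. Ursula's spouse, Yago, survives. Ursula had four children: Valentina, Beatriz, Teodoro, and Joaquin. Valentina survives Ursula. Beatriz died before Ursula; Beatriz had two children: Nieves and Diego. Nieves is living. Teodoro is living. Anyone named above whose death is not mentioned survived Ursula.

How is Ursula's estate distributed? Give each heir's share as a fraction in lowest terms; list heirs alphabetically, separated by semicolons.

Diego 5/64; Joaquin 5/32; Nieves 5/64; Teodoro 5/32; Valentina 5/32; Yago 3/8

Yago, as surviving spouse, takes 3/8.
The remaining 5/8 passes to Ursula's descendants per stirpes.
The 5/8 is divided into 4 equal shares of 5/32 among Valentina, Beatriz, Teodoro, Joaquin.
Valentina is living and takes 5/32.
Beatriz predeceased; the 5/32 allotted to Beatriz's branch passes to Beatriz's issue by representation.
The 5/32 is divided into 2 equal shares of 5/64 among Nieves, Diego.
Nieves is living and takes 5/64.
Diego is living and takes 5/64.
Teodoro is living and takes 5/32.
Joaquin is living and takes 5/32.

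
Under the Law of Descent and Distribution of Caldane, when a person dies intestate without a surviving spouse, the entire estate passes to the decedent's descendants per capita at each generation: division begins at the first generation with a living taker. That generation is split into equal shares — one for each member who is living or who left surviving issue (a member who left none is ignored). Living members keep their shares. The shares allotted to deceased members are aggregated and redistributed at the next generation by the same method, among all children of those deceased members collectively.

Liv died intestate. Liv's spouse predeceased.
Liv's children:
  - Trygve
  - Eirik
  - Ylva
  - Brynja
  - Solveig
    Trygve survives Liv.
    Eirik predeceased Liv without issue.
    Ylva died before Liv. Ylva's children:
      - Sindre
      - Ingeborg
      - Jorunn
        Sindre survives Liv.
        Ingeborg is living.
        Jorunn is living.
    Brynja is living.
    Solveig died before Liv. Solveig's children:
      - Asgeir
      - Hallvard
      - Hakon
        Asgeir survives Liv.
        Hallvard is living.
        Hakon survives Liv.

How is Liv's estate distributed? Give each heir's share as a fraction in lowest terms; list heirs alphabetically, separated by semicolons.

Asgeir 1/12; Brynja 1/4; Hakon 1/12; Hallvard 1/12; Ingeborg 1/12; Jorunn 1/12; Sindre 1/12; Trygve 1/4

There is no surviving spouse, so the entire estate passes to Liv's descendants per capita at each generation.
At generation 1 (Trygve, Ylva, Brynja, Solveig) there are 4 shares of (1)/4 = 1/4 each.
Living: Trygve and Brynja — each takes 1/4.
Deceased: Ylva and Solveig. Their combined 1/2 is pooled and carried to generation 2.
At generation 2 (Sindre, Ingeborg, Jorunn, Asgeir, Hallvard, Hakon) there are 6 shares of (1/2)/6 = 1/12 each.
Living: Sindre, Ingeborg, Jorunn, Asgeir, Hallvard, and Hakon — each takes 1/12.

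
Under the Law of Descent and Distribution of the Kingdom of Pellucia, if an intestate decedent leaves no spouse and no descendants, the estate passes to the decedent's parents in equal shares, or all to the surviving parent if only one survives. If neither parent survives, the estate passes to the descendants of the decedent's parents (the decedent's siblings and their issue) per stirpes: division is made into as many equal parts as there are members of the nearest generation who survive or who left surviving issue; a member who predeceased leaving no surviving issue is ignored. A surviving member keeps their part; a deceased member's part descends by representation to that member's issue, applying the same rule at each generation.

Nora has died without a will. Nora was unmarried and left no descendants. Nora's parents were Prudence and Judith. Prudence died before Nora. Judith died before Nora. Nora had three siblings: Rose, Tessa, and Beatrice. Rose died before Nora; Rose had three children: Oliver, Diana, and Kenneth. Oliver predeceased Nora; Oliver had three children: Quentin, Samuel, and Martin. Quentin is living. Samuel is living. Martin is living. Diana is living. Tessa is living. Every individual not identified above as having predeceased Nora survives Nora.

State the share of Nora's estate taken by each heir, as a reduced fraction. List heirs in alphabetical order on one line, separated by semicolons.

Neither parent survives and there are no descendants, so the estate passes to Nora's siblings and their issue per stirpes.
The estate is divided into 3 equal shares of 1/3 among Rose, Tessa, Beatrice.
Rose predeceased; the 1/3 allotted to Rose's branch passes to Rose's issue by representation.
The 1/3 is divided into 3 equal shares of 1/9 among Oliver, Diana, Kenneth.
Oliver predeceased; the 1/9 allotted to Oliver's branch passes to Oliver's issue by representation.
The 1/9 is divided into 3 equal shares of 1/27 among Quentin, Samuel, Martin.
Quentin is living and takes 1/27.
Samuel is living and takes 1/27.
Martin is living and takes 1/27.
Diana is living and takes 1/9.
Kenneth is living and takes 1/9.
Tessa is living and takes 1/3.
Beatrice is living and takes 1/3.

Beatrice 1/3; Diana 1/9; Kenneth 1/9; Martin 1/27; Quentin 1/27; Samuel 1/27; Tessa 1/3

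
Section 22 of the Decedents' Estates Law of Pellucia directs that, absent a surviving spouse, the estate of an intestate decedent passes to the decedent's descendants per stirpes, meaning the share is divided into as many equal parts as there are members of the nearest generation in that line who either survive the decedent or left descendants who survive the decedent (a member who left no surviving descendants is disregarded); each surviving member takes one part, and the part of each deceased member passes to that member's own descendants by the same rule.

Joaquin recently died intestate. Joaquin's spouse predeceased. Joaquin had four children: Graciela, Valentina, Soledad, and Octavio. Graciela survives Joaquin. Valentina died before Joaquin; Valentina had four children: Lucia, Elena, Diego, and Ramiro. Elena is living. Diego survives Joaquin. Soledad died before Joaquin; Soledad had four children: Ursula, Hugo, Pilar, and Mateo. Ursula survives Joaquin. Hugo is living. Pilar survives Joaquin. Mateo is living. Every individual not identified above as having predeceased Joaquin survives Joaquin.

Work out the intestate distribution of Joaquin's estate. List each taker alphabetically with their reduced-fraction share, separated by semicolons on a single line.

Diego 1/16; Elena 1/16; Graciela 1/4; Hugo 1/16; Lucia 1/16; Mateo 1/16; Octavio 1/4; Pilar 1/16; Ramiro 1/16; Ursula 1/16

There is no surviving spouse, so the entire estate passes to Joaquin's descendants per stirpes.
The estate is divided into 4 equal shares of 1/4 among Graciela, Valentina, Soledad, Octavio.
Graciela is living and takes 1/4.
Valentina predeceased; the 1/4 allotted to Valentina's branch passes to Valentina's issue by representation.
The 1/4 is divided into 4 equal shares of 1/16 among Lucia, Elena, Diego, Ramiro.
Lucia is living and takes 1/16.
Elena is living and takes 1/16.
Diego is living and takes 1/16.
Ramiro is living and takes 1/16.
Soledad predeceased; the 1/4 allotted to Soledad's branch passes to Soledad's issue by representation.
The 1/4 is divided into 4 equal shares of 1/16 among Ursula, Hugo, Pilar, Mateo.
Ursula is living and takes 1/16.
Hugo is living and takes 1/16.
Pilar is living and takes 1/16.
Mateo is living and takes 1/16.
Octavio is living and takes 1/4.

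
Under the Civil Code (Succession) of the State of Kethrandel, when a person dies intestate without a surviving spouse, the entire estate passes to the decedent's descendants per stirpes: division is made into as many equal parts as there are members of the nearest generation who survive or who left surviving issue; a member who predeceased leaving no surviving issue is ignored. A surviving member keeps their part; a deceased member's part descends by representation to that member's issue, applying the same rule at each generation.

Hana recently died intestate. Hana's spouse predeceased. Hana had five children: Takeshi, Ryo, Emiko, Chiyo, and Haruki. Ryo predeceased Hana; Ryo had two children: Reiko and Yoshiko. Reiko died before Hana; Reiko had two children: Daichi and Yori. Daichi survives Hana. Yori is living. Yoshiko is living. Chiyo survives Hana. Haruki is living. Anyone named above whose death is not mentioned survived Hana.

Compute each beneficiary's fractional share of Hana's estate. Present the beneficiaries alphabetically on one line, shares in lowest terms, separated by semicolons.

There is no surviving spouse, so the entire estate passes to Hana's descendants per stirpes.
The estate is divided into 5 equal shares of 1/5 among Takeshi, Ryo, Emiko, Chiyo, Haruki.
Takeshi is living and takes 1/5.
Ryo predeceased; the 1/5 allotted to Ryo's branch passes to Ryo's issue by representation.
The 1/5 is divided into 2 equal shares of 1/10 among Reiko, Yoshiko.
Reiko predeceased; the 1/10 allotted to Reiko's branch passes to Reiko's issue by representation.
The 1/10 is divided into 2 equal shares of 1/20 among Daichi, Yori.
Daichi is living and takes 1/20.
Yori is living and takes 1/20.
Yoshiko is living and takes 1/10.
Emiko is living and takes 1/5.
Chiyo is living and takes 1/5.
Haruki is living and takes 1/5.

Chiyo 1/5; Daichi 1/20; Emiko 1/5; Haruki 1/5; Takeshi 1/5; Yori 1/20; Yoshiko 1/10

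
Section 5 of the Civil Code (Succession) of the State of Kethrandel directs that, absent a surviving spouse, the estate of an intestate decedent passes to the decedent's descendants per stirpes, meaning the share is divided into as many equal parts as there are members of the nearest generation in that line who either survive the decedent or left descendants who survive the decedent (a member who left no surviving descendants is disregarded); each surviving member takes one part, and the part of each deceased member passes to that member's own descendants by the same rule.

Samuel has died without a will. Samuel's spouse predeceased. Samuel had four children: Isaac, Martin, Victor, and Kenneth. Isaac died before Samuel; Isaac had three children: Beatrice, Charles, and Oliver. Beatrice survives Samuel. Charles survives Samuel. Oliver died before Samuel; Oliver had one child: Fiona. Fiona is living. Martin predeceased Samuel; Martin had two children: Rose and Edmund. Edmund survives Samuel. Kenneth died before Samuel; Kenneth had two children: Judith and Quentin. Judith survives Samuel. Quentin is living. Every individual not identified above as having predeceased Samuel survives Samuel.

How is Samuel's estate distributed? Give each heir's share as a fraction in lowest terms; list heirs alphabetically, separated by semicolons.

There is no surviving spouse, so the entire estate passes to Samuel's descendants per stirpes.
The estate is divided into 4 equal shares of 1/4 among Isaac, Martin, Victor, Kenneth.
Isaac predeceased; the 1/4 allotted to Isaac's branch passes to Isaac's issue by representation.
The 1/4 is divided into 3 equal shares of 1/12 among Beatrice, Charles, Oliver.
Beatrice is living and takes 1/12.
Charles is living and takes 1/12.
Oliver predeceased; the 1/12 allotted to Oliver's branch passes to Oliver's issue by representation.
Fiona is the sole taker at this level and receives the full 1/12.
Martin predeceased; the 1/4 allotted to Martin's branch passes to Martin's issue by representation.
The 1/4 is divided into 2 equal shares of 1/8 among Rose, Edmund.
Rose is living and takes 1/8.
Edmund is living and takes 1/8.
Victor is living and takes 1/4.
Kenneth predeceased; the 1/4 allotted to Kenneth's branch passes to Kenneth's issue by representation.
The 1/4 is divided into 2 equal shares of 1/8 among Judith, Quentin.
Judith is living and takes 1/8.
Quentin is living and takes 1/8.

Beatrice 1/12; Charles 1/12; Edmund 1/8; Fiona 1/12; Judith 1/8; Quentin 1/8; Rose 1/8; Victor 1/4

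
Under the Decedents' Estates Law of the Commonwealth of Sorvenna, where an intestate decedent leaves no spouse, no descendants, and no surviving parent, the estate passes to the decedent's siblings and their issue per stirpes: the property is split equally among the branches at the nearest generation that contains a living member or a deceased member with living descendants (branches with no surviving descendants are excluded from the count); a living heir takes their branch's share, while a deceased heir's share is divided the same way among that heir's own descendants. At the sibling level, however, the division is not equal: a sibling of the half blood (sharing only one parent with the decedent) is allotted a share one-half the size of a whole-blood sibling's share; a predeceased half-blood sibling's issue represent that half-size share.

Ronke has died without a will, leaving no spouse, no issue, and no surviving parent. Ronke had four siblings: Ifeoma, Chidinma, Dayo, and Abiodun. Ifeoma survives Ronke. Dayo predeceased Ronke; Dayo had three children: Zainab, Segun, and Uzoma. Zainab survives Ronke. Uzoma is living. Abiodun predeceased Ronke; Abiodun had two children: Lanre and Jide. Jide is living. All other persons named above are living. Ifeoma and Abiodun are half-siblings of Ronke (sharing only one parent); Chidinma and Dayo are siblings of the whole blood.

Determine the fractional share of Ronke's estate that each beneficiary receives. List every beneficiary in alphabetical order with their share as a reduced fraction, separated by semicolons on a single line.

No spouse, descendants, or parent survives, so the estate passes to Ronke's siblings per stirpes.
Half-blood siblings count for one-half the weight of whole-blood siblings at the initial division.
Dividing 1 in proportion to weights (total weight 3): Ifeoma (weight 1/2) → 1/6; Chidinma (weight 1) → 1/3; Dayo (weight 1) → 1/3; Abiodun (weight 1/2) → 1/6.
Ifeoma is living and takes 1/6.
Chidinma is living and takes 1/3.
Dayo predeceased; the 1/3 allotted to Dayo's branch passes to Dayo's issue by representation.
The 1/3 is divided into 3 equal shares of 1/9 among Zainab, Segun, Uzoma.
Zainab is living and takes 1/9.
Segun is living and takes 1/9.
Uzoma is living and takes 1/9.
Abiodun predeceased; the 1/6 allotted to Abiodun's branch passes to Abiodun's issue by representation.
The 1/6 is divided into 2 equal shares of 1/12 among Lanre, Jide.
Lanre is living and takes 1/12.
Jide is living and takes 1/12.

Chidinma 1/3; Ifeoma 1/6; Jide 1/12; Lanre 1/12; Segun 1/9; Uzoma 1/9; Zainab 1/9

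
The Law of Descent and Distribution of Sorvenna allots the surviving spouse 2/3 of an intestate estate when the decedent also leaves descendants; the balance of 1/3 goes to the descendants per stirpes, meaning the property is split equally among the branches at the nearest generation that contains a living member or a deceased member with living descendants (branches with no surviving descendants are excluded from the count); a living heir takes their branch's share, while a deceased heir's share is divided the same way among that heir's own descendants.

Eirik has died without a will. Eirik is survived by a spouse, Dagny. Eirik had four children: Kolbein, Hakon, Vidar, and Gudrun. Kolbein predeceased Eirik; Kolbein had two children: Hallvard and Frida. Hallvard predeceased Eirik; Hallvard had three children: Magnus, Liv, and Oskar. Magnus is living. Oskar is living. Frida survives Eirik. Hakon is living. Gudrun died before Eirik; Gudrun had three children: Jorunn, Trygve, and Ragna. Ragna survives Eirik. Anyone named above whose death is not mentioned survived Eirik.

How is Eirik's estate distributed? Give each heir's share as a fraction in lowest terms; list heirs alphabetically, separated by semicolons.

Dagny 2/3; Frida 1/24; Hakon 1/12; Jorunn 1/36; Liv 1/72; Magnus 1/72; Oskar 1/72; Ragna 1/36; Trygve 1/36; Vidar 1/12

Dagny, as surviving spouse, takes 2/3.
The remaining 1/3 passes to Eirik's descendants per stirpes.
The 1/3 is divided into 4 equal shares of 1/12 among Kolbein, Hakon, Vidar, Gudrun.
Kolbein predeceased; the 1/12 allotted to Kolbein's branch passes to Kolbein's issue by representation.
The 1/12 is divided into 2 equal shares of 1/24 among Hallvard, Frida.
Hallvard predeceased; the 1/24 allotted to Hallvard's branch passes to Hallvard's issue by representation.
The 1/24 is divided into 3 equal shares of 1/72 among Magnus, Liv, Oskar.
Magnus is living and takes 1/72.
Liv is living and takes 1/72.
Oskar is living and takes 1/72.
Frida is living and takes 1/24.
Hakon is living and takes 1/12.
Vidar is living and takes 1/12.
Gudrun predeceased; the 1/12 allotted to Gudrun's branch passes to Gudrun's issue by representation.
The 1/12 is divided into 3 equal shares of 1/36 among Jorunn, Trygve, Ragna.
Jorunn is living and takes 1/36.
Trygve is living and takes 1/36.
Ragna is living and takes 1/36.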